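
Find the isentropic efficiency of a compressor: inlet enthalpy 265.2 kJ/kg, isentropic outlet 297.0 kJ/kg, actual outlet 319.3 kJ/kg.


dh_ideal = 297.0 - 265.2 = 31.8 kJ/kg
dh_actual = 319.3 - 265.2 = 54.1 kJ/kg
eta_s = dh_ideal / dh_actual = 31.8 / 54.1
eta_s = 0.5878

0.5878


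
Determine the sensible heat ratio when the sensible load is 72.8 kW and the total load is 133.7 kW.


SHR = Q_sensible / Q_total
SHR = 72.8 / 133.7
SHR = 0.545

0.545


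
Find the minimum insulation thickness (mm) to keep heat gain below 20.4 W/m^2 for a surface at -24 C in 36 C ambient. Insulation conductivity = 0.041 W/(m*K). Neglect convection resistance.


dT = 36 - (-24) = 60 K
thickness = k * dT / q_max * 1000
thickness = 0.041 * 60 / 20.4 * 1000
thickness = 120.6 mm

120.6


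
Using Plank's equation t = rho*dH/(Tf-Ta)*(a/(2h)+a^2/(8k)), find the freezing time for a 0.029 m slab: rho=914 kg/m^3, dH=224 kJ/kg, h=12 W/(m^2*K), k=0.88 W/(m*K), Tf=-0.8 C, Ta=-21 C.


dT = -0.8 - (-21) = 20.2 K
term1 = a/(2h) = 0.029/(2*12) = 0.001208333333
term2 = a^2/(8k) = 0.029^2/(8*0.88) = 0.0001194602273
t = rho*dH*1000/dT * (term1 + term2)
t = 914*224*1000/20.2 * (0.001208333333 + 0.0001194602273)
t = 13458 s

13458


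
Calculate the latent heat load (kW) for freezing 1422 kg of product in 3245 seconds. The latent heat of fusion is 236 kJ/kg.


Q_lat = m * h_fg / t
Q_lat = 1422 * 236 / 3245
Q_lat = 103.42 kW

103.42


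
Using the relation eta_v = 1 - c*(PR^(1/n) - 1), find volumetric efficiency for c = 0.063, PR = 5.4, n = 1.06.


PR^(1/n) = 5.4^(1/1.06) = 4.90837244
eta_v = 1 - 0.063 * (4.90837244 - 1)
eta_v = 0.7538

0.7538


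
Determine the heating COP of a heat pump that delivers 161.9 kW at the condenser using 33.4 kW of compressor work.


COP_hp = Q_cond / W
COP_hp = 161.9 / 33.4
COP_hp = 4.847

4.847


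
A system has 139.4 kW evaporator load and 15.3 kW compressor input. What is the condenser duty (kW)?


Q_cond = Q_evap + W
Q_cond = 139.4 + 15.3
Q_cond = 154.7 kW

154.7


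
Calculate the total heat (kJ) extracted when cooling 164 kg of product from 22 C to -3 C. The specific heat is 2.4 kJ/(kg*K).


dT = 22 - (-3) = 25 K
Q = m * cp * dT = 164 * 2.4 * 25
Q = 9840 kJ

9840


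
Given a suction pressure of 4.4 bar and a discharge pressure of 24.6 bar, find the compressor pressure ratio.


PR = P_high / P_low
PR = 24.6 / 4.4
PR = 5.591

5.591


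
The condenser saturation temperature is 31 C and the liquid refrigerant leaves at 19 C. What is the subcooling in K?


Subcooling = T_cond - T_liquid
Subcooling = 31 - 19
Subcooling = 12 K

12


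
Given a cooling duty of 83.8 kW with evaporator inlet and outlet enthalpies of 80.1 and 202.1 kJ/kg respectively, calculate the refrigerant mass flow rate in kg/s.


dh = 202.1 - 80.1 = 122.0 kJ/kg
m_dot = Q / dh = 83.8 / 122.0 = 0.6869 kg/s

0.6869


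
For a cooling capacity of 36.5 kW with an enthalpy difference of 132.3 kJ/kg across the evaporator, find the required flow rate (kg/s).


m_dot = Q / dh
m_dot = 36.5 / 132.3
m_dot = 0.2759 kg/s

0.2759


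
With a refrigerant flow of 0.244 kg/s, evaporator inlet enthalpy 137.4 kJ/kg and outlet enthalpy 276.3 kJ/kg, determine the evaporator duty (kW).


dh = 276.3 - 137.4 = 138.9 kJ/kg
Q_evap = m_dot * dh = 0.244 * 138.9
Q_evap = 33.89 kW

33.89


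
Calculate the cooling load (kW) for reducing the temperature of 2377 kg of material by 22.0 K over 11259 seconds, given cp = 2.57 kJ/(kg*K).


Q = m * cp * dT / t
Q = 2377 * 2.57 * 22.0 / 11259
Q = 11.937 kW

11.937


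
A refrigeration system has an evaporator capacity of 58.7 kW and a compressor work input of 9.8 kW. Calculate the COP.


COP = Q_evap / W
COP = 58.7 / 9.8
COP = 5.99

5.99


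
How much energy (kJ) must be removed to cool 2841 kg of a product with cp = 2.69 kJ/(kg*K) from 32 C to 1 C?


dT = 32 - (1) = 31 K
Q = m * cp * dT = 2841 * 2.69 * 31
Q = 236911 kJ

236911


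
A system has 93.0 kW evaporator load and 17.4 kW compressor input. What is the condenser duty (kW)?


Q_cond = Q_evap + W
Q_cond = 93.0 + 17.4
Q_cond = 110.4 kW

110.4


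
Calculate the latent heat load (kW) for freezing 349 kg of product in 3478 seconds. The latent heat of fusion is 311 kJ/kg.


Q_lat = m * h_fg / t
Q_lat = 349 * 311 / 3478
Q_lat = 31.21 kW

31.21


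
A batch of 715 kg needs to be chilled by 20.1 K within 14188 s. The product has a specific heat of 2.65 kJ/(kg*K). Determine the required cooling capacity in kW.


Q = m * cp * dT / t
Q = 715 * 2.65 * 20.1 / 14188
Q = 2.684 kW

2.684


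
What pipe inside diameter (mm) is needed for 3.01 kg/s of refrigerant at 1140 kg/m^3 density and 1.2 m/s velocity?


A = m_dot / (rho * v) = 3.01 / (1140 * 1.2) = 0.002200292398 m^2
d = sqrt(4*A/pi) * 1000
d = 52.9 mm

52.9


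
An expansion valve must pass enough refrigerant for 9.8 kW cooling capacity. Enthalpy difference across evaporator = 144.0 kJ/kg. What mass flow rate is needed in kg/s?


m_dot = Q / dh
m_dot = 9.8 / 144.0
m_dot = 0.0681 kg/s

0.0681


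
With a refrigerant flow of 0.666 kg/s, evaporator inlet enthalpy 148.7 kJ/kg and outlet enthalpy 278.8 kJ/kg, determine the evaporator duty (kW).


dh = 278.8 - 148.7 = 130.1 kJ/kg
Q_evap = m_dot * dh = 0.666 * 130.1
Q_evap = 86.65 kW

86.65


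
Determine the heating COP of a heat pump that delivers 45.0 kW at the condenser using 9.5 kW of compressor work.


COP_hp = Q_cond / W
COP_hp = 45.0 / 9.5
COP_hp = 4.737

4.737


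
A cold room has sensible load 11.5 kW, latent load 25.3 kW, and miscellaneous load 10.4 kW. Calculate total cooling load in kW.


Q_total = Q_s + Q_l + Q_misc
Q_total = 11.5 + 25.3 + 10.4
Q_total = 47.2 kW

47.2


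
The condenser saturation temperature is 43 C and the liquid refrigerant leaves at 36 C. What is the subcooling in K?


Subcooling = T_cond - T_liquid
Subcooling = 43 - 36
Subcooling = 7 K

7


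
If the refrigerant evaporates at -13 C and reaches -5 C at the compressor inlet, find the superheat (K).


Superheat = T_suction - T_evap
Superheat = -5 - (-13)
Superheat = 8 K

8


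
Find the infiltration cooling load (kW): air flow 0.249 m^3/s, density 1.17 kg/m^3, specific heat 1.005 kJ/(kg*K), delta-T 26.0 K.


Q = V_dot * rho * cp * dT
Q = 0.249 * 1.17 * 1.005 * 26.0
Q = 7.612 kW

7.612


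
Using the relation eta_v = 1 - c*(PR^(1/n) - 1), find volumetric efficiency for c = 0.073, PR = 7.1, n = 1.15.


PR^(1/n) = 7.1^(1/1.15) = 5.49825213
eta_v = 1 - 0.073 * (5.49825213 - 1)
eta_v = 0.6716

0.6716


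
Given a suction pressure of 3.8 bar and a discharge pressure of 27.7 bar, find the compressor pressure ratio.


PR = P_high / P_low
PR = 27.7 / 3.8
PR = 7.289

7.289


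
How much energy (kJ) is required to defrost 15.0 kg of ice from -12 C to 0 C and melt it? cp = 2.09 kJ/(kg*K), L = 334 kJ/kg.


Sensible heat = cp * dT = 2.09 * 12 = 25.08 kJ/kg
Total per kg = 25.08 + 334 = 359.08 kJ/kg
Q = m * total = 15.0 * 359.08
Q = 5386.2 kJ

5386.2


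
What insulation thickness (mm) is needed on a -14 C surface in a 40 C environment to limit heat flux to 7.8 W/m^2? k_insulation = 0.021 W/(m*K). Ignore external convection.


dT = 40 - (-14) = 54 K
thickness = k * dT / q_max * 1000
thickness = 0.021 * 54 / 7.8 * 1000
thickness = 145.4 mm

145.4


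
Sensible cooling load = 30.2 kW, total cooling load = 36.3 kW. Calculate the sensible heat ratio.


SHR = Q_sensible / Q_total
SHR = 30.2 / 36.3
SHR = 0.832

0.832


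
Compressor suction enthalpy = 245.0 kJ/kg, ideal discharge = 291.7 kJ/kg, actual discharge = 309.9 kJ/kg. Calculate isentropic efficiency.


dh_ideal = 291.7 - 245.0 = 46.7 kJ/kg
dh_actual = 309.9 - 245.0 = 64.9 kJ/kg
eta_s = dh_ideal / dh_actual = 46.7 / 64.9
eta_s = 0.7196

0.7196


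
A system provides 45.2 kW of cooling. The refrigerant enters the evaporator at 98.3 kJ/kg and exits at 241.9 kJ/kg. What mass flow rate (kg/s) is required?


dh = 241.9 - 98.3 = 143.6 kJ/kg
m_dot = Q / dh = 45.2 / 143.6 = 0.3148 kg/s

0.3148


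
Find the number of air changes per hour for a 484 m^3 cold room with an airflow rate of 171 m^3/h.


ACH = flow / volume
ACH = 171 / 484
ACH = 0.353

0.353


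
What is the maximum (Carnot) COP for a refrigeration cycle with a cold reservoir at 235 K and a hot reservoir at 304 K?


dT = 304 - 235 = 69 K
COP_carnot = T_cold / dT = 235 / 69
COP_carnot = 3.406

3.406


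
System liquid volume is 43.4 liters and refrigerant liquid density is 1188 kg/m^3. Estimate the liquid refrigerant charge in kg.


Charge = V * rho / 1000
Charge = 43.4 * 1188 / 1000
Charge = 51.56 kg

51.56


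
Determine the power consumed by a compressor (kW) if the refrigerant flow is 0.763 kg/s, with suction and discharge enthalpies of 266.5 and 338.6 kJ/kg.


dh = 338.6 - 266.5 = 72.1 kJ/kg
W = m_dot * dh = 0.763 * 72.1 = 55.01 kW

55.01


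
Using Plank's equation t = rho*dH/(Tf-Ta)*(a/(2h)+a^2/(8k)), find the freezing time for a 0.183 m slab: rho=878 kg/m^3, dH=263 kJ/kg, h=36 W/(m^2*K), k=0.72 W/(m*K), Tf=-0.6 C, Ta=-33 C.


dT = -0.6 - (-33) = 32.4 K
term1 = a/(2h) = 0.183/(2*36) = 0.002541666667
term2 = a^2/(8k) = 0.183^2/(8*0.72) = 0.0058140625
t = rho*dH*1000/dT * (term1 + term2)
t = 878*263*1000/32.4 * (0.002541666667 + 0.0058140625)
t = 59551 s

59551


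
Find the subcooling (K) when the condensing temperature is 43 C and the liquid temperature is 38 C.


Subcooling = T_cond - T_liquid
Subcooling = 43 - 38
Subcooling = 5 K

5


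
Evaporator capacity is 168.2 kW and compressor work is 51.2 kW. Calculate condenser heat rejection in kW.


Q_cond = Q_evap + W
Q_cond = 168.2 + 51.2
Q_cond = 219.4 kW

219.4


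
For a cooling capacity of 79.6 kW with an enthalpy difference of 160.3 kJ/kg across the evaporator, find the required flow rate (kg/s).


m_dot = Q / dh
m_dot = 79.6 / 160.3
m_dot = 0.4966 kg/s

0.4966


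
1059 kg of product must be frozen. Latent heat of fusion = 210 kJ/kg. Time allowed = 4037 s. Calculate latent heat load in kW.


Q_lat = m * h_fg / t
Q_lat = 1059 * 210 / 4037
Q_lat = 55.09 kW

55.09


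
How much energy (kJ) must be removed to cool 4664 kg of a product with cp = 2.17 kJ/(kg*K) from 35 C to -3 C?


dT = 35 - (-3) = 38 K
Q = m * cp * dT = 4664 * 2.17 * 38
Q = 384593 kJ

384593


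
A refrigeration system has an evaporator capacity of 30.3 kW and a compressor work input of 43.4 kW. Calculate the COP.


COP = Q_evap / W
COP = 30.3 / 43.4
COP = 0.698

0.698


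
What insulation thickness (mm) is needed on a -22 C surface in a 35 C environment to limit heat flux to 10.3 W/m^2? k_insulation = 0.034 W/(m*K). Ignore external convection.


dT = 35 - (-22) = 57 K
thickness = k * dT / q_max * 1000
thickness = 0.034 * 57 / 10.3 * 1000
thickness = 188.2 mm

188.2


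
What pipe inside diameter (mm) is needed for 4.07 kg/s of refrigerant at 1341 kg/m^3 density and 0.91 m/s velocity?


A = m_dot / (rho * v) = 4.07 / (1341 * 0.91) = 0.0033352181 m^2
d = sqrt(4*A/pi) * 1000
d = 65.2 mm

65.2


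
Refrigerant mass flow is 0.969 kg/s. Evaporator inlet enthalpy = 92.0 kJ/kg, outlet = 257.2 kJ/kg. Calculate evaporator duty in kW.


dh = 257.2 - 92.0 = 165.2 kJ/kg
Q_evap = m_dot * dh = 0.969 * 165.2
Q_evap = 160.08 kW

160.08


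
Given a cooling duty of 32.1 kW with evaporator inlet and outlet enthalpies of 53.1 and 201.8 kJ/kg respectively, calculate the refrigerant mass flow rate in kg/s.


dh = 201.8 - 53.1 = 148.7 kJ/kg
m_dot = Q / dh = 32.1 / 148.7 = 0.2159 kg/s

0.2159


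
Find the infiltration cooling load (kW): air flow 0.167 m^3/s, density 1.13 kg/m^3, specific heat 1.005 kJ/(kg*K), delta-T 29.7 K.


Q = V_dot * rho * cp * dT
Q = 0.167 * 1.13 * 1.005 * 29.7
Q = 5.633 kW

5.633


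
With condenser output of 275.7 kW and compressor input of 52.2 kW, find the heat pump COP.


COP_hp = Q_cond / W
COP_hp = 275.7 / 52.2
COP_hp = 5.282

5.282


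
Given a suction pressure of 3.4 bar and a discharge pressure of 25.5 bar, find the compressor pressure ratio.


PR = P_high / P_low
PR = 25.5 / 3.4
PR = 7.5

7.5


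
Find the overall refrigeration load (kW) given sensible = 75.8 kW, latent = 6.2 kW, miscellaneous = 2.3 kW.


Q_total = Q_s + Q_l + Q_misc
Q_total = 75.8 + 6.2 + 2.3
Q_total = 84.3 kW

84.3


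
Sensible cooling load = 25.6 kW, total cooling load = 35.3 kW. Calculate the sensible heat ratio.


SHR = Q_sensible / Q_total
SHR = 25.6 / 35.3
SHR = 0.725

0.725


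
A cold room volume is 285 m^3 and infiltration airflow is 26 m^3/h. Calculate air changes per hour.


ACH = flow / volume
ACH = 26 / 285
ACH = 0.091

0.091


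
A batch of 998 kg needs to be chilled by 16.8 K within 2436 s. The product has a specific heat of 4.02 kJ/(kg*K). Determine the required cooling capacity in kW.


Q = m * cp * dT / t
Q = 998 * 4.02 * 16.8 / 2436
Q = 27.669 kW

27.669


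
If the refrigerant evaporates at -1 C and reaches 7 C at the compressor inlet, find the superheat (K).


Superheat = T_suction - T_evap
Superheat = 7 - (-1)
Superheat = 8 K

8


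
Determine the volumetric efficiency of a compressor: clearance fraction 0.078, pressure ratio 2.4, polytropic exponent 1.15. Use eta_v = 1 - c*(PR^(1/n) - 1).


PR^(1/n) = 2.4^(1/1.15) = 2.14100889
eta_v = 1 - 0.078 * (2.14100889 - 1)
eta_v = 0.911

0.911


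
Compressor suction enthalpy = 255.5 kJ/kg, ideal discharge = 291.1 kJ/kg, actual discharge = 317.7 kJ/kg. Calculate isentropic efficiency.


dh_ideal = 291.1 - 255.5 = 35.6 kJ/kg
dh_actual = 317.7 - 255.5 = 62.2 kJ/kg
eta_s = dh_ideal / dh_actual = 35.6 / 62.2
eta_s = 0.5723

0.5723


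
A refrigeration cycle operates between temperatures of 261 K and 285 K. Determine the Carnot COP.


dT = 285 - 261 = 24 K
COP_carnot = T_cold / dT = 261 / 24
COP_carnot = 10.875

10.875


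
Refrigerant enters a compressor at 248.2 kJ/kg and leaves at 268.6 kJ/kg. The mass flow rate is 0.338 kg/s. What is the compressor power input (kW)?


dh = 268.6 - 248.2 = 20.4 kJ/kg
W = m_dot * dh = 0.338 * 20.4 = 6.9 kW

6.9


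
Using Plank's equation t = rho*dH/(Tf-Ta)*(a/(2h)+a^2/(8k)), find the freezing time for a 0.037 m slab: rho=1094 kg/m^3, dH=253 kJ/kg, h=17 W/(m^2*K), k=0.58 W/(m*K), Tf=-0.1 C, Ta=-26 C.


dT = -0.1 - (-26) = 25.9 K
term1 = a/(2h) = 0.037/(2*17) = 0.001088235294
term2 = a^2/(8k) = 0.037^2/(8*0.58) = 0.0002950431034
t = rho*dH*1000/dT * (term1 + term2)
t = 1094*253*1000/25.9 * (0.001088235294 + 0.0002950431034)
t = 14782 s

14782


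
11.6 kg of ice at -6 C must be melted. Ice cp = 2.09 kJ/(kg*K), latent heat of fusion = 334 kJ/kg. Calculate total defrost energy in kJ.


Sensible heat = cp * dT = 2.09 * 6 = 12.54 kJ/kg
Total per kg = 12.54 + 334 = 346.54 kJ/kg
Q = m * total = 11.6 * 346.54
Q = 4019.9 kJ

4019.9


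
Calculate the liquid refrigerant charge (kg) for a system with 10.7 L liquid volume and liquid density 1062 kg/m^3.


Charge = V * rho / 1000
Charge = 10.7 * 1062 / 1000
Charge = 11.36 kg

11.36


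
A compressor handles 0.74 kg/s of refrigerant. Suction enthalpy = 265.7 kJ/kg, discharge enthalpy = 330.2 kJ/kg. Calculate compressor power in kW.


dh = 330.2 - 265.7 = 64.5 kJ/kg
W = m_dot * dh = 0.74 * 64.5 = 47.73 kW

47.73


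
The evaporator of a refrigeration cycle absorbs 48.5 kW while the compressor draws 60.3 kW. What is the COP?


COP = Q_evap / W
COP = 48.5 / 60.3
COP = 0.804

0.804


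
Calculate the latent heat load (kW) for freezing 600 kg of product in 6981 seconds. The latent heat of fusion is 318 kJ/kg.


Q_lat = m * h_fg / t
Q_lat = 600 * 318 / 6981
Q_lat = 27.33 kW

27.33


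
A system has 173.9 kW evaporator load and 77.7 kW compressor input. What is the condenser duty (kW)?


Q_cond = Q_evap + W
Q_cond = 173.9 + 77.7
Q_cond = 251.6 kW

251.6


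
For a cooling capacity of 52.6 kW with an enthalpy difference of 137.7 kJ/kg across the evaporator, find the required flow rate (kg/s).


m_dot = Q / dh
m_dot = 52.6 / 137.7
m_dot = 0.382 kg/s

0.382


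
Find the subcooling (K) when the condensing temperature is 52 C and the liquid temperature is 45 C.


Subcooling = T_cond - T_liquid
Subcooling = 52 - 45
Subcooling = 7 K

7


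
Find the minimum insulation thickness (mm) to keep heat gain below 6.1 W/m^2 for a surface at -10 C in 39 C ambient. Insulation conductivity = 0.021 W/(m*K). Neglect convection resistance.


dT = 39 - (-10) = 49 K
thickness = k * dT / q_max * 1000
thickness = 0.021 * 49 / 6.1 * 1000
thickness = 168.7 mm

168.7


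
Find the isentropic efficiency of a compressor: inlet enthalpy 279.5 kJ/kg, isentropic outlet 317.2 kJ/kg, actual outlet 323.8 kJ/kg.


dh_ideal = 317.2 - 279.5 = 37.7 kJ/kg
dh_actual = 323.8 - 279.5 = 44.3 kJ/kg
eta_s = dh_ideal / dh_actual = 37.7 / 44.3
eta_s = 0.851

0.851


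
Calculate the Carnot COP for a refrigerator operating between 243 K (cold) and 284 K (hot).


dT = 284 - 243 = 41 K
COP_carnot = T_cold / dT = 243 / 41
COP_carnot = 5.927

5.927


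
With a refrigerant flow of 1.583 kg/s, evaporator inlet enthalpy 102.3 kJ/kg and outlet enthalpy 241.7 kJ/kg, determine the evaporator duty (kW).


dh = 241.7 - 102.3 = 139.4 kJ/kg
Q_evap = m_dot * dh = 1.583 * 139.4
Q_evap = 220.67 kW

220.67


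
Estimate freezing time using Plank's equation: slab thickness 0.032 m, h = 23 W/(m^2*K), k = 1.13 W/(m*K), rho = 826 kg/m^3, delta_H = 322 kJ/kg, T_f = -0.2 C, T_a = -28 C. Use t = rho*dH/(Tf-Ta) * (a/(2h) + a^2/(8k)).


dT = -0.2 - (-28) = 27.8 K
term1 = a/(2h) = 0.032/(2*23) = 0.0006956521739
term2 = a^2/(8k) = 0.032^2/(8*1.13) = 0.0001132743363
t = rho*dH*1000/dT * (term1 + term2)
t = 826*322*1000/27.8 * (0.0006956521739 + 0.0001132743363)
t = 7739 s

7739


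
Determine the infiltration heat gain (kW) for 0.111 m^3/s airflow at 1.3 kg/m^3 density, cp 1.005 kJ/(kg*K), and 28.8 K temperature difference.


Q = V_dot * rho * cp * dT
Q = 0.111 * 1.3 * 1.005 * 28.8
Q = 4.177 kW

4.177


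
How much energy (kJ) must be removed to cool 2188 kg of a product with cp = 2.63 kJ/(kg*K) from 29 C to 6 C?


dT = 29 - (6) = 23 K
Q = m * cp * dT = 2188 * 2.63 * 23
Q = 132352 kJ

132352


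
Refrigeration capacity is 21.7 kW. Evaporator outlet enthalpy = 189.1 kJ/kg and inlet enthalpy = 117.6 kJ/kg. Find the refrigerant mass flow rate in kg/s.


dh = 189.1 - 117.6 = 71.5 kJ/kg
m_dot = Q / dh = 21.7 / 71.5 = 0.3035 kg/s

0.3035


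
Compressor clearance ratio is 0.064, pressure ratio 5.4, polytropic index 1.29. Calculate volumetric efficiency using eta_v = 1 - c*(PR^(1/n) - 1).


PR^(1/n) = 5.4^(1/1.29) = 3.69612883
eta_v = 1 - 0.064 * (3.69612883 - 1)
eta_v = 0.8274

0.8274


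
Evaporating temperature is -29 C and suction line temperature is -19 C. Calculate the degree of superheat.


Superheat = T_suction - T_evap
Superheat = -19 - (-29)
Superheat = 10 K

10


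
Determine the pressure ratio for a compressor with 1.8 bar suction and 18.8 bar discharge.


PR = P_high / P_low
PR = 18.8 / 1.8
PR = 10.444

10.444


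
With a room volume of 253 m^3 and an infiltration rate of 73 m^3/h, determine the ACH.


ACH = flow / volume
ACH = 73 / 253
ACH = 0.289

0.289


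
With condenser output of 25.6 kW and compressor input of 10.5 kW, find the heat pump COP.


COP_hp = Q_cond / W
COP_hp = 25.6 / 10.5
COP_hp = 2.438

2.438


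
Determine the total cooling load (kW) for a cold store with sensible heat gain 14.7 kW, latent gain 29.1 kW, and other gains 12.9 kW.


Q_total = Q_s + Q_l + Q_misc
Q_total = 14.7 + 29.1 + 12.9
Q_total = 56.7 kW

56.7


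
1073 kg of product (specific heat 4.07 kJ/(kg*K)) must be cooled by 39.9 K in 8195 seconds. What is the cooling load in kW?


Q = m * cp * dT / t
Q = 1073 * 4.07 * 39.9 / 8195
Q = 21.263 kW

21.263


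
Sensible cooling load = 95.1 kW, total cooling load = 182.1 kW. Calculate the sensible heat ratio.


SHR = Q_sensible / Q_total
SHR = 95.1 / 182.1
SHR = 0.522

0.522


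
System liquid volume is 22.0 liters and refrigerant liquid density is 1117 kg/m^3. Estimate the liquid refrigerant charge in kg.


Charge = V * rho / 1000
Charge = 22.0 * 1117 / 1000
Charge = 24.57 kg

24.57


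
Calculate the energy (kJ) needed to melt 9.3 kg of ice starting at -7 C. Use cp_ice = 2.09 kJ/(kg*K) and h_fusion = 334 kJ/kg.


Sensible heat = cp * dT = 2.09 * 7 = 14.63 kJ/kg
Total per kg = 14.63 + 334 = 348.63 kJ/kg
Q = m * total = 9.3 * 348.63
Q = 3242.3 kJ

3242.3


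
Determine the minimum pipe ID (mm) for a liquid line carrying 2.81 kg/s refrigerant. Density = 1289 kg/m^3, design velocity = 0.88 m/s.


A = m_dot / (rho * v) = 2.81 / (1289 * 0.88) = 0.002477255096 m^2
d = sqrt(4*A/pi) * 1000
d = 56.2 mm

56.2


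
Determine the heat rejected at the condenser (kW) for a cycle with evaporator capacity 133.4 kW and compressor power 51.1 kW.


Q_cond = Q_evap + W
Q_cond = 133.4 + 51.1
Q_cond = 184.5 kW

184.5


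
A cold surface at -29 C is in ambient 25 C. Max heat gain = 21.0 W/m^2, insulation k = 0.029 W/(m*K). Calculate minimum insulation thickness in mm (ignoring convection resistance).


dT = 25 - (-29) = 54 K
thickness = k * dT / q_max * 1000
thickness = 0.029 * 54 / 21.0 * 1000
thickness = 74.6 mm

74.6


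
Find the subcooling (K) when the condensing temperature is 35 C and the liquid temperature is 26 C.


Subcooling = T_cond - T_liquid
Subcooling = 35 - 26
Subcooling = 9 K

9


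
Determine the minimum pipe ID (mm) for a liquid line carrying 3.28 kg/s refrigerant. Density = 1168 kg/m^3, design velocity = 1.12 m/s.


A = m_dot / (rho * v) = 3.28 / (1168 * 1.12) = 0.002507338552 m^2
d = sqrt(4*A/pi) * 1000
d = 56.5 mm

56.5


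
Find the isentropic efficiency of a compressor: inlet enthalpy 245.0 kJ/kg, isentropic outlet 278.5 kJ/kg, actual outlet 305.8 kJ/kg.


dh_ideal = 278.5 - 245.0 = 33.5 kJ/kg
dh_actual = 305.8 - 245.0 = 60.8 kJ/kg
eta_s = dh_ideal / dh_actual = 33.5 / 60.8
eta_s = 0.551

0.551


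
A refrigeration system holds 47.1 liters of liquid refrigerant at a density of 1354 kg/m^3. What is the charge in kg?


Charge = V * rho / 1000
Charge = 47.1 * 1354 / 1000
Charge = 63.77 kg

63.77


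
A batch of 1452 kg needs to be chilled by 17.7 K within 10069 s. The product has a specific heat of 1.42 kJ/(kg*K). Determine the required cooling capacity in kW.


Q = m * cp * dT / t
Q = 1452 * 1.42 * 17.7 / 10069
Q = 3.624 kW

3.624


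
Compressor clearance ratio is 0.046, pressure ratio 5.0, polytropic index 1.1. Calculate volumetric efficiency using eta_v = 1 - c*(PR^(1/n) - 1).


PR^(1/n) = 5.0^(1/1.1) = 4.31943832
eta_v = 1 - 0.046 * (4.31943832 - 1)
eta_v = 0.8473

0.8473


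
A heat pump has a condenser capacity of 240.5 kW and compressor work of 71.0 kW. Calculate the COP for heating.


COP_hp = Q_cond / W
COP_hp = 240.5 / 71.0
COP_hp = 3.387

3.387


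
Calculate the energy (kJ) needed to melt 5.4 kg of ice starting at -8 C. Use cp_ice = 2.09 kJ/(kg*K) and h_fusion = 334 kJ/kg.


Sensible heat = cp * dT = 2.09 * 8 = 16.72 kJ/kg
Total per kg = 16.72 + 334 = 350.72 kJ/kg
Q = m * total = 5.4 * 350.72
Q = 1893.9 kJ

1893.9


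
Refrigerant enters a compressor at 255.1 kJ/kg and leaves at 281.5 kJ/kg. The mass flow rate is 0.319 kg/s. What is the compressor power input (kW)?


dh = 281.5 - 255.1 = 26.4 kJ/kg
W = m_dot * dh = 0.319 * 26.4 = 8.42 kW

8.42


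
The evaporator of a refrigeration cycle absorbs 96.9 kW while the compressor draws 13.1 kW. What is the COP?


COP = Q_evap / W
COP = 96.9 / 13.1
COP = 7.397

7.397


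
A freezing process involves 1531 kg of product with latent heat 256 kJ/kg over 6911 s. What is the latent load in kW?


Q_lat = m * h_fg / t
Q_lat = 1531 * 256 / 6911
Q_lat = 56.71 kW

56.71


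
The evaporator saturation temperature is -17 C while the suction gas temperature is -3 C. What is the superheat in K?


Superheat = T_suction - T_evap
Superheat = -3 - (-17)
Superheat = 14 K

14


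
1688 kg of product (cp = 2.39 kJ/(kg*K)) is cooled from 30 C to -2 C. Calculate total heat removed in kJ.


dT = 30 - (-2) = 32 K
Q = m * cp * dT = 1688 * 2.39 * 32
Q = 129098 kJ

129098


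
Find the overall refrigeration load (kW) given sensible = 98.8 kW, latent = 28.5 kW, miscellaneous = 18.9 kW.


Q_total = Q_s + Q_l + Q_misc
Q_total = 98.8 + 28.5 + 18.9
Q_total = 146.2 kW

146.2


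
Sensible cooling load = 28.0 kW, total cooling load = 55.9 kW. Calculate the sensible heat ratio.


SHR = Q_sensible / Q_total
SHR = 28.0 / 55.9
SHR = 0.501

0.501


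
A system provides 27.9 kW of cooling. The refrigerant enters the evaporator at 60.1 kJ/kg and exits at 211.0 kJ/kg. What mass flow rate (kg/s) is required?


dh = 211.0 - 60.1 = 150.9 kJ/kg
m_dot = Q / dh = 27.9 / 150.9 = 0.1849 kg/s

0.1849


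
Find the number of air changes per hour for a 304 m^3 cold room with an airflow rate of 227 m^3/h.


ACH = flow / volume
ACH = 227 / 304
ACH = 0.747

0.747


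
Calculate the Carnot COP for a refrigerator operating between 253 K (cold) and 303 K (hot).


dT = 303 - 253 = 50 K
COP_carnot = T_cold / dT = 253 / 50
COP_carnot = 5.06

5.06


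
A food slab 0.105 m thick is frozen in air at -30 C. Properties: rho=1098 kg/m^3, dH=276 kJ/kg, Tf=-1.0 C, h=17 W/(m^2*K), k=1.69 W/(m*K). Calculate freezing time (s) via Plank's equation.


dT = -1.0 - (-30) = 29.0 K
term1 = a/(2h) = 0.105/(2*17) = 0.003088235294
term2 = a^2/(8k) = 0.105^2/(8*1.69) = 0.0008154585799
t = rho*dH*1000/dT * (term1 + term2)
t = 1098*276*1000/29.0 * (0.003088235294 + 0.0008154585799)
t = 40793 s

40793


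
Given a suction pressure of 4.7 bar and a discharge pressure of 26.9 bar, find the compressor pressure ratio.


PR = P_high / P_low
PR = 26.9 / 4.7
PR = 5.723

5.723


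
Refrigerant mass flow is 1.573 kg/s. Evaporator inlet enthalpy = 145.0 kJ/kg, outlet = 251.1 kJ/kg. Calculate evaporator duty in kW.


dh = 251.1 - 145.0 = 106.1 kJ/kg
Q_evap = m_dot * dh = 1.573 * 106.1
Q_evap = 166.9 kW

166.9


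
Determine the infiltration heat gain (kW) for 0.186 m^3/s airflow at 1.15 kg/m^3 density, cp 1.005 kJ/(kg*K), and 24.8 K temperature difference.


Q = V_dot * rho * cp * dT
Q = 0.186 * 1.15 * 1.005 * 24.8
Q = 5.331 kW

5.331


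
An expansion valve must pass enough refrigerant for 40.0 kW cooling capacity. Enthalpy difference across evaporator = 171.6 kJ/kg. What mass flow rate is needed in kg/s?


m_dot = Q / dh
m_dot = 40.0 / 171.6
m_dot = 0.2331 kg/s

0.2331


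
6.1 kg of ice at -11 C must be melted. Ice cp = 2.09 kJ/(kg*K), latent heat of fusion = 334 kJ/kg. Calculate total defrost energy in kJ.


Sensible heat = cp * dT = 2.09 * 11 = 22.99 kJ/kg
Total per kg = 22.99 + 334 = 356.99 kJ/kg
Q = m * total = 6.1 * 356.99
Q = 2177.6 kJ

2177.6


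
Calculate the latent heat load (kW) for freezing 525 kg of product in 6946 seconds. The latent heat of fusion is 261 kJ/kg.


Q_lat = m * h_fg / t
Q_lat = 525 * 261 / 6946
Q_lat = 19.73 kW

19.73


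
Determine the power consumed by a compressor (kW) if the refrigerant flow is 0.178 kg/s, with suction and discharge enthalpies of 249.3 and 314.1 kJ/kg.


dh = 314.1 - 249.3 = 64.8 kJ/kg
W = m_dot * dh = 0.178 * 64.8 = 11.53 kW

11.53


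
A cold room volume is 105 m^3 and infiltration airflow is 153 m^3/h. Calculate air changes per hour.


ACH = flow / volume
ACH = 153 / 105
ACH = 1.457

1.457


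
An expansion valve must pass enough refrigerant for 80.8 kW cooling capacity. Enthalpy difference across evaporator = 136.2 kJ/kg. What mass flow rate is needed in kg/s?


m_dot = Q / dh
m_dot = 80.8 / 136.2
m_dot = 0.5932 kg/s

0.5932


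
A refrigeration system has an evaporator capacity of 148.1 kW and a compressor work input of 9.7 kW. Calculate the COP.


COP = Q_evap / W
COP = 148.1 / 9.7
COP = 15.268

15.268


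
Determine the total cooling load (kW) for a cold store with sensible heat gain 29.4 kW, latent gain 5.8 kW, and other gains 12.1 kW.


Q_total = Q_s + Q_l + Q_misc
Q_total = 29.4 + 5.8 + 12.1
Q_total = 47.3 kW

47.3


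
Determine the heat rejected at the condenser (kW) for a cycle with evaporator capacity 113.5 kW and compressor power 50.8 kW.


Q_cond = Q_evap + W
Q_cond = 113.5 + 50.8
Q_cond = 164.3 kW

164.3


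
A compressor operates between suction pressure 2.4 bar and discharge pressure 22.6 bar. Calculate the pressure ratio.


PR = P_high / P_low
PR = 22.6 / 2.4
PR = 9.417

9.417


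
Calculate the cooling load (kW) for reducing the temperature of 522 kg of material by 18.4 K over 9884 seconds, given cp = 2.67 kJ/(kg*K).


Q = m * cp * dT / t
Q = 522 * 2.67 * 18.4 / 9884
Q = 2.595 kW

2.595


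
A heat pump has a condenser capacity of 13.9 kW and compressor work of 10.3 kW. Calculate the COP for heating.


COP_hp = Q_cond / W
COP_hp = 13.9 / 10.3
COP_hp = 1.35

1.35


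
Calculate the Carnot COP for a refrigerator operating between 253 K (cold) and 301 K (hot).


dT = 301 - 253 = 48 K
COP_carnot = T_cold / dT = 253 / 48
COP_carnot = 5.271

5.271


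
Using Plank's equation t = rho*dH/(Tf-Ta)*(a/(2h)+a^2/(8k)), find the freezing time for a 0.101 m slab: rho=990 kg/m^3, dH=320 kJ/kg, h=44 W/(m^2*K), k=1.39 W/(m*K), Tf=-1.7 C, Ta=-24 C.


dT = -1.7 - (-24) = 22.3 K
term1 = a/(2h) = 0.101/(2*44) = 0.001147727273
term2 = a^2/(8k) = 0.101^2/(8*1.39) = 0.0009173561151
t = rho*dH*1000/dT * (term1 + term2)
t = 990*320*1000/22.3 * (0.001147727273 + 0.0009173561151)
t = 29337 s

29337


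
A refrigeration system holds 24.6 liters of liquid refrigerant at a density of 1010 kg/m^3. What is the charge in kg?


Charge = V * rho / 1000
Charge = 24.6 * 1010 / 1000
Charge = 24.85 kg

24.85


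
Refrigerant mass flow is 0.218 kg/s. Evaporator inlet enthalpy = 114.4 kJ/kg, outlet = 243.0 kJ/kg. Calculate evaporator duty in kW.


dh = 243.0 - 114.4 = 128.6 kJ/kg
Q_evap = m_dot * dh = 0.218 * 128.6
Q_evap = 28.03 kW

28.03


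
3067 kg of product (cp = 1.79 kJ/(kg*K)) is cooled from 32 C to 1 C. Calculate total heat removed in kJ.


dT = 32 - (1) = 31 K
Q = m * cp * dT = 3067 * 1.79 * 31
Q = 170188 kJ

170188


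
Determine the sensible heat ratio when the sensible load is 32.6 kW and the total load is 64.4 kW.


SHR = Q_sensible / Q_total
SHR = 32.6 / 64.4
SHR = 0.506

0.506


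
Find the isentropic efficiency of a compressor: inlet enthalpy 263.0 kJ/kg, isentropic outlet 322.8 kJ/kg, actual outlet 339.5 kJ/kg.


dh_ideal = 322.8 - 263.0 = 59.8 kJ/kg
dh_actual = 339.5 - 263.0 = 76.5 kJ/kg
eta_s = dh_ideal / dh_actual = 59.8 / 76.5
eta_s = 0.7817

0.7817


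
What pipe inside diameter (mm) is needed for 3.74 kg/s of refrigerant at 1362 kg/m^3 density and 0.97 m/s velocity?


A = m_dot / (rho * v) = 3.74 / (1362 * 0.97) = 0.002830888475 m^2
d = sqrt(4*A/pi) * 1000
d = 60.0 mm

60.0


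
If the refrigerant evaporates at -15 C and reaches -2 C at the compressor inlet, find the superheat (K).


Superheat = T_suction - T_evap
Superheat = -2 - (-15)
Superheat = 13 K

13


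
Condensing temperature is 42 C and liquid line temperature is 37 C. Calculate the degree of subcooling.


Subcooling = T_cond - T_liquid
Subcooling = 42 - 37
Subcooling = 5 K

5


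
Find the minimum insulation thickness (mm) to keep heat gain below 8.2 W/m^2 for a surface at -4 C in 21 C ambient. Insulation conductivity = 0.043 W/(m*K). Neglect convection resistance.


dT = 21 - (-4) = 25 K
thickness = k * dT / q_max * 1000
thickness = 0.043 * 25 / 8.2 * 1000
thickness = 131.1 mm

131.1


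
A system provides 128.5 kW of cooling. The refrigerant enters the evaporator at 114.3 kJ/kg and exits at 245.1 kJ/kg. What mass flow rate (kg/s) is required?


dh = 245.1 - 114.3 = 130.8 kJ/kg
m_dot = Q / dh = 128.5 / 130.8 = 0.9824 kg/s

0.9824


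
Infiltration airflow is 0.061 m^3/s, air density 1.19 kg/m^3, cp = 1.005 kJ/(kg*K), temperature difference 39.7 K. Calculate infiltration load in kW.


Q = V_dot * rho * cp * dT
Q = 0.061 * 1.19 * 1.005 * 39.7
Q = 2.896 kW

2.896


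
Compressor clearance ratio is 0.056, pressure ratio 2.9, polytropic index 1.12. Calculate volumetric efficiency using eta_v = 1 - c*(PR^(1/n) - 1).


PR^(1/n) = 2.9^(1/1.12) = 2.58735104
eta_v = 1 - 0.056 * (2.58735104 - 1)
eta_v = 0.9111

0.9111


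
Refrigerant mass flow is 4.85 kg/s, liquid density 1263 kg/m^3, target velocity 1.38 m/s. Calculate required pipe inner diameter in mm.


A = m_dot / (rho * v) = 4.85 / (1263 * 1.38) = 0.002782654595 m^2
d = sqrt(4*A/pi) * 1000
d = 59.5 mm

59.5


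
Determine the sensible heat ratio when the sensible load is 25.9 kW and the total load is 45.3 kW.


SHR = Q_sensible / Q_total
SHR = 25.9 / 45.3
SHR = 0.572

0.572


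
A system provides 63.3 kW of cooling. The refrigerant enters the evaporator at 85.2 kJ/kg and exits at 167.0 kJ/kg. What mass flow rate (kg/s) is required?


dh = 167.0 - 85.2 = 81.8 kJ/kg
m_dot = Q / dh = 63.3 / 81.8 = 0.7738 kg/s

0.7738


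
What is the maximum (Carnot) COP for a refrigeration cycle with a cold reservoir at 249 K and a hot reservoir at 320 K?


dT = 320 - 249 = 71 K
COP_carnot = T_cold / dT = 249 / 71
COP_carnot = 3.507

3.507


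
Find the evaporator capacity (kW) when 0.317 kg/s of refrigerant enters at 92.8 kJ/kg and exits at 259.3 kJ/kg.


dh = 259.3 - 92.8 = 166.5 kJ/kg
Q_evap = m_dot * dh = 0.317 * 166.5
Q_evap = 52.78 kW

52.78


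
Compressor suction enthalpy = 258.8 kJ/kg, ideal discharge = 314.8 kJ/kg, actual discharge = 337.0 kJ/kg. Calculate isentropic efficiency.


dh_ideal = 314.8 - 258.8 = 56.0 kJ/kg
dh_actual = 337.0 - 258.8 = 78.2 kJ/kg
eta_s = dh_ideal / dh_actual = 56.0 / 78.2
eta_s = 0.7161

0.7161


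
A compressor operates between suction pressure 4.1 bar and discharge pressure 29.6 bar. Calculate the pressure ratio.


PR = P_high / P_low
PR = 29.6 / 4.1
PR = 7.22

7.22


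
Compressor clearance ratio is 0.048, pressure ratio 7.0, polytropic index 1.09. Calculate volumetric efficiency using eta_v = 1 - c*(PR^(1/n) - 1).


PR^(1/n) = 7.0^(1/1.09) = 5.96100248
eta_v = 1 - 0.048 * (5.96100248 - 1)
eta_v = 0.7619

0.7619


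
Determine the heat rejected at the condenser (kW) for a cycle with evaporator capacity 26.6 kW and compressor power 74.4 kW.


Q_cond = Q_evap + W
Q_cond = 26.6 + 74.4
Q_cond = 101.0 kW

101.0


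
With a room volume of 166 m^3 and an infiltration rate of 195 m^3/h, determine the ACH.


ACH = flow / volume
ACH = 195 / 166
ACH = 1.175

1.175


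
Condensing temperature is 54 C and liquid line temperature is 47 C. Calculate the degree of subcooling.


Subcooling = T_cond - T_liquid
Subcooling = 54 - 47
Subcooling = 7 K

7


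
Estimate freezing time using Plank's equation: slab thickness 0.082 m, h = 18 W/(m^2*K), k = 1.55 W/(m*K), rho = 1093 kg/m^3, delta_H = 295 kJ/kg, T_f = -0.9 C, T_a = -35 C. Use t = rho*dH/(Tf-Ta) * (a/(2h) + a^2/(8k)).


dT = -0.9 - (-35) = 34.1 K
term1 = a/(2h) = 0.082/(2*18) = 0.002277777778
term2 = a^2/(8k) = 0.082^2/(8*1.55) = 0.0005422580645
t = rho*dH*1000/dT * (term1 + term2)
t = 1093*295*1000/34.1 * (0.002277777778 + 0.0005422580645)
t = 26665 s

26665


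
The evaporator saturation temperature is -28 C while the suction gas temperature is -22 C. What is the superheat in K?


Superheat = T_suction - T_evap
Superheat = -22 - (-28)
Superheat = 6 K

6


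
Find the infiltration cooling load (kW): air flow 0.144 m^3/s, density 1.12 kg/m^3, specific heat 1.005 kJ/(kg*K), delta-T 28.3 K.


Q = V_dot * rho * cp * dT
Q = 0.144 * 1.12 * 1.005 * 28.3
Q = 4.587 kW

4.587


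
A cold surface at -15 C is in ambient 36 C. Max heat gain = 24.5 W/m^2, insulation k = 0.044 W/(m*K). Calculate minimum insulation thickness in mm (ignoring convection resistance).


dT = 36 - (-15) = 51 K
thickness = k * dT / q_max * 1000
thickness = 0.044 * 51 / 24.5 * 1000
thickness = 91.6 mm

91.6


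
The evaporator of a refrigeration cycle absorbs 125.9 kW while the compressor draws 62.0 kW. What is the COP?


COP = Q_evap / W
COP = 125.9 / 62.0
COP = 2.031

2.031


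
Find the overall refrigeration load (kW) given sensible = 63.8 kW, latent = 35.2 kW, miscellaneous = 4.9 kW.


Q_total = Q_s + Q_l + Q_misc
Q_total = 63.8 + 35.2 + 4.9
Q_total = 103.9 kW

103.9


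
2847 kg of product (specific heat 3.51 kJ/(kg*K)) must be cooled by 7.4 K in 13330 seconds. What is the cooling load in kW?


Q = m * cp * dT / t
Q = 2847 * 3.51 * 7.4 / 13330
Q = 5.547 kW

5.547


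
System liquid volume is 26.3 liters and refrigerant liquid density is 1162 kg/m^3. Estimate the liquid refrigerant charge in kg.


Charge = V * rho / 1000
Charge = 26.3 * 1162 / 1000
Charge = 30.56 kg

30.56


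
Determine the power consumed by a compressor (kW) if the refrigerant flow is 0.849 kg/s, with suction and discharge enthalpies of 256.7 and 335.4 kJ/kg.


dh = 335.4 - 256.7 = 78.7 kJ/kg
W = m_dot * dh = 0.849 * 78.7 = 66.82 kW

66.82


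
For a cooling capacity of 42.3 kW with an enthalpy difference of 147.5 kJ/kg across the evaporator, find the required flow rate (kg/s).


m_dot = Q / dh
m_dot = 42.3 / 147.5
m_dot = 0.2868 kg/s

0.2868


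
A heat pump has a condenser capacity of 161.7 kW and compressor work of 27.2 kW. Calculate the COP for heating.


COP_hp = Q_cond / W
COP_hp = 161.7 / 27.2
COP_hp = 5.945

5.945


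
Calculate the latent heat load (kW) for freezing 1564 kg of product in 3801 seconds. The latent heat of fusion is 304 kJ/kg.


Q_lat = m * h_fg / t
Q_lat = 1564 * 304 / 3801
Q_lat = 125.09 kW

125.09


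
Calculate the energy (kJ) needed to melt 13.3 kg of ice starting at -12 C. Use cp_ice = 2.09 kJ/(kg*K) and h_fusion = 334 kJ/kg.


Sensible heat = cp * dT = 2.09 * 12 = 25.08 kJ/kg
Total per kg = 25.08 + 334 = 359.08 kJ/kg
Q = m * total = 13.3 * 359.08
Q = 4775.8 kJ

4775.8


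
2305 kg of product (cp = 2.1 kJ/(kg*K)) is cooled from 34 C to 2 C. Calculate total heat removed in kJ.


dT = 34 - (2) = 32 K
Q = m * cp * dT = 2305 * 2.1 * 32
Q = 154896 kJ

154896


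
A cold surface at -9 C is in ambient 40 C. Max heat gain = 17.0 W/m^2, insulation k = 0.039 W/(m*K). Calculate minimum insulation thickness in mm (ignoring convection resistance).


dT = 40 - (-9) = 49 K
thickness = k * dT / q_max * 1000
thickness = 0.039 * 49 / 17.0 * 1000
thickness = 112.4 mm

112.4


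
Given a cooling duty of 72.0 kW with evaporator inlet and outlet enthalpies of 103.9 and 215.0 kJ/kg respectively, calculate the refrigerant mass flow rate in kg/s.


dh = 215.0 - 103.9 = 111.1 kJ/kg
m_dot = Q / dh = 72.0 / 111.1 = 0.6481 kg/s

0.6481


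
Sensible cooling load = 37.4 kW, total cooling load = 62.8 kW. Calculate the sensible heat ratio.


SHR = Q_sensible / Q_total
SHR = 37.4 / 62.8
SHR = 0.596

0.596


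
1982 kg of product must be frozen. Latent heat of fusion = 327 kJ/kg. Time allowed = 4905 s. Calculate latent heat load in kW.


Q_lat = m * h_fg / t
Q_lat = 1982 * 327 / 4905
Q_lat = 132.13 kW

132.13


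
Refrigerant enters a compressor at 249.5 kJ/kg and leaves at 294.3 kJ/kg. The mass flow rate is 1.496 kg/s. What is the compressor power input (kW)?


dh = 294.3 - 249.5 = 44.8 kJ/kg
W = m_dot * dh = 1.496 * 44.8 = 67.02 kW

67.02


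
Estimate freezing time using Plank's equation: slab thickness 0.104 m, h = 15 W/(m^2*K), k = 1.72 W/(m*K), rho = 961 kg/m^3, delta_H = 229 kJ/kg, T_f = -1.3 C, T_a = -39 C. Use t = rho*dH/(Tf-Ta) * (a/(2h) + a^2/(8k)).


dT = -1.3 - (-39) = 37.7 K
term1 = a/(2h) = 0.104/(2*15) = 0.003466666667
term2 = a^2/(8k) = 0.104^2/(8*1.72) = 0.0007860465116
t = rho*dH*1000/dT * (term1 + term2)
t = 961*229*1000/37.7 * (0.003466666667 + 0.0007860465116)
t = 24825 s

24825
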